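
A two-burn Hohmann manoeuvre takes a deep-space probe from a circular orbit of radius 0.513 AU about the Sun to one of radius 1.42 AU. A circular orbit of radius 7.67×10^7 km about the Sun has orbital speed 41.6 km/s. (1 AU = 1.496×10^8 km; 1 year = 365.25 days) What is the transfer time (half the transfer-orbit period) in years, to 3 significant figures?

From the circular-orbit relation v² = μ/r at r = 7.67×10^7 km: μ = v²r = (41.6)² × 7.67×10^7 = 1.32734×10^11 km³/s².
In km: r₁ = 0.513 × 1.496×10^8 = 7.67448×10^7 km; r₂ = 1.42 × 1.496×10^8 = 2.12432×10^8 km.
The Hohmann ellipse has a_t = (r₁ + r₂)/2 = 1.445884×10^8 km.
Transfer time t = π√(a_t³/μ) = π√((1.445884×10^8)³ / 1.32734×10^11) = 1.499×10^7 s.
Converting: 1.499×10^7 s ÷ 3.15576×10^7 s/year (365.25 × 86400) = 0.475 years.

t = 0.475 years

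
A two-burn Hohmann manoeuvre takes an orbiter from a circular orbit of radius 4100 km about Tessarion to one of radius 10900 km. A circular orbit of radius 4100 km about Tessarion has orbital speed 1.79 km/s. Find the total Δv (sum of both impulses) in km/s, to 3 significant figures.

From the circular-orbit relation v² = μ/r at r = 4100 km: μ = v²r = (1.79)² × 4100 = 13136.8 km³/s².
The Hohmann ellipse has a_t = (r₁ + r₂)/2 = 7500 km.
At r₁ the circular-orbit speed is v₁ = √(μ/r₁) = 1.7900 km/s.
On the transfer ellipse at r₁, v² = μ(2/r − 1/a) gives v_p = √[μ(2/r₁ − 1/a_t)] = 2.1579 km/s.
First burn Δv₁ = |v_p − v₁| = 0.3679 km/s.
Circular speed at r₂: v₂ = √(μ/r₂) = 1.0978 km/s.
Transfer-orbit speed at r₂: v_a = √[μ(2/r₂ − 1/a_t)] = 0.81170 km/s.
Second burn Δv₂ = |v₂ − v_a| = 0.2861 km/s.
Total Δv = Δv₁ + Δv₂ = 0.6540 km/s.

Δv = 0.654 km/s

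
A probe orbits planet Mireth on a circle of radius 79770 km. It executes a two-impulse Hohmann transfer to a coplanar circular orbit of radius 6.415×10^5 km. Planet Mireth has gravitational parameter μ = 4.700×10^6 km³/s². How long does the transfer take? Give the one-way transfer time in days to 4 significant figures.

The Hohmann ellipse has a_t = (r₁ + r₂)/2 = 3.60635×10^5 km.
By Kepler's third law the transfer-orbit period is T = 2π√(a_t³/μ), so t = T/2 = 3.138×10^5 s.
Converting: 3.138×10^5 s ÷ 86400 s/day = 3.632 days.

t = 3.632 days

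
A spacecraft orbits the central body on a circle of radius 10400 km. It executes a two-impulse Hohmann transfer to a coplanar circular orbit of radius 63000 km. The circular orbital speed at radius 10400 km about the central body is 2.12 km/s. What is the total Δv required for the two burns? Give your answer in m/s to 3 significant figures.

From the circular-orbit relation v² = μ/r at r = 10400 km: μ = v²r = (2.12)² × 10400 = 46741.8 km³/s².
Semi-major axis of the transfer orbit: a_t = (10400 + 63000)/2 = 36700 km.
Circular speed at r₁: v₁ = √(μ/r₁) = √(46741.8/10400) = 2.1200 km/s.
Transfer-orbit speed at r₁ (vis-viva equation): v_p = √[μ(2/r₁ − 1/a_t)] = 2.7776 km/s.
First burn Δv₁ = |v_p − v₁| = 0.6576 km/s.
Circular speed at r₂: v₂ = √(μ/r₂) = 0.86136 km/s.
Transfer-orbit speed at r₂: v_a = √[μ(2/r₂ − 1/a_t)] = 0.45853 km/s.
Second burn Δv₂ = |v₂ − v_a| = 0.4028 km/s.
Total Δv = Δv₁ + Δv₂ = 1.060 km/s.

Δv = 1060 m/s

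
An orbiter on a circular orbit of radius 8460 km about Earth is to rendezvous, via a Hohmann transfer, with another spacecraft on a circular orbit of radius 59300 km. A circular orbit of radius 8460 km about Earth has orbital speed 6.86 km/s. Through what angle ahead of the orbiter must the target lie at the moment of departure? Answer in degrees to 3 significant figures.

From the circular-orbit relation v² = μ/r at r = 8460 km: μ = v²r = (6.86)² × 8460 = 3.98124×10^5 km³/s².
The Hohmann ellipse has a_t = (r₁ + r₂)/2 = 33880 km.
Transfer time t = π√(a_t³/μ) = 31050 s.
The target's mean motion on its circular orbit is ω₂ = √(μ/r₂³) = 4.3695×10^-5 rad/s.
Angle swept by the target during transfer: ω₂·t = 1.3567 rad = 77.73°.
The orbiter traverses 180° on the transfer ellipse, so the target must lead by 180° − 77.73° = 102°.

φ = 102°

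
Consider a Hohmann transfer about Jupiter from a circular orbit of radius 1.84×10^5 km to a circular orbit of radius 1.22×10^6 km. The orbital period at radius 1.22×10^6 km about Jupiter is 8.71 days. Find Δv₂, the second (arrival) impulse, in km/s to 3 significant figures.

From Kepler's third law T² = 4π²r³/μ at r = 1.22×10^6 km, T = 8.71 days = 8.71 × 86400 s = 7.52544×10^5 s: μ = 4π²r³/T² = 1.26583×10^8 km³/s².
Semi-major axis of the transfer orbit: a_t = (1.840×10^5 + 1.220×10^6)/2 = 7.020×10^5 km.
Circular speed at r = 1.220×10^6 km: v_c = √(μ/r) = 10.186 km/s.
Vis-viva on the transfer ellipse at r = 1.220×10^6 km gives v_t = √[μ(2/r − 1/a_t)] = 5.2149 km/s.
Δv₂ = |v_t − v_c| = |5.2149 − 10.186| = 4.971 km/s.

Δv₂ = 4.97 km/s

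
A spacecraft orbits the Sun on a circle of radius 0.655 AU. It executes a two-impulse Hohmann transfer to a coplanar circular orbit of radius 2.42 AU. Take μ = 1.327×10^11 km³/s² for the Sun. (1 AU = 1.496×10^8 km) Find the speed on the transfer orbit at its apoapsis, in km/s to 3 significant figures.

In km: r₁ = 0.655 × 1.496×10^8 = 9.7988×10^7 km; r₂ = 2.42 × 1.496×10^8 = 3.62032×10^8 km.
Transfer-ellipse semi-major axis a_t = (r₁ + r₂)/2 = (9.7988×10^7 + 3.62032×10^8)/2 = 2.3001×10^8 km.
The apoapsis of the transfer ellipse is at r = 3.62032×10^8 km.
From the vis-viva equation, v = √[μ(2/r − 1/a_t)] = 12.50 km/s.

v = 12.5 km/s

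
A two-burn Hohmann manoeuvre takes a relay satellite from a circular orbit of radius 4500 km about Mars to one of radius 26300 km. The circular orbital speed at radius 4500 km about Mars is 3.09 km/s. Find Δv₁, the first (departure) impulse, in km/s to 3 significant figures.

From the circular-orbit relation v² = μ/r at r = 4500 km: μ = v²r = (3.09)² × 4500 = 42966.4 km³/s².
Semi-major axis of the transfer orbit: a_t = (4500 + 26300)/2 = 15400 km.
Circular speed at r = 4500 km: v_c = √(μ/r) = 3.0900 km/s.
Vis-viva on the transfer ellipse at r = 4500 km gives v_t = √[μ(2/r − 1/a_t)] = 4.0381 km/s.
Δv₁ = |v_t − v_c| = |4.0381 − 3.0900| = 0.9481 km/s.

Δv₁ = 0.948 km/s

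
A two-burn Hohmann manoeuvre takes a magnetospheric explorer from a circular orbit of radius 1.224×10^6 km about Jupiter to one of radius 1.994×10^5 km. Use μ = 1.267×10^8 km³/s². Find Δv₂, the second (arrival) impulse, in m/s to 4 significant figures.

The Hohmann ellipse has a_t = (r₁ + r₂)/2 = 7.117×10^5 km.
On the circular orbit at r = 1.994×10^5 km, v_c = √(μ/r) = 25.21 km/s.
Vis-viva on the transfer ellipse at r = 1.994×10^5 km gives v_t = √[μ(2/r − 1/a_t)] = 33.06 km/s.
Δv₂ = |v_t − v_c| = |33.06 − 25.21| = 7.850 km/s.

Δv₂ = 7850 m/s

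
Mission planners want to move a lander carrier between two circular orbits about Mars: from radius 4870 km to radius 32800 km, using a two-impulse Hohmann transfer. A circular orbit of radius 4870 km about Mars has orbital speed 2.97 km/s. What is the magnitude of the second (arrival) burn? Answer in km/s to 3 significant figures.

Δv₂ = 0.562 km/s

From the circular-orbit relation v² = μ/r at r = 4870 km: μ = v²r = (2.97)² × 4870 = 42957.8 km³/s².
Semi-major axis of the transfer orbit: a_t = (4870 + 32800)/2 = 18835 km.
Circular speed at r = 32800 km: v_c = √(μ/r) = 1.1444 km/s.
Transfer-orbit speed at the same r (vis-viva, a = a_t): v_t = √[μ(2/r − 1/a_t)] = 0.58192 km/s.
Δv₂ = |v_t − v_c| = |0.58192 − 1.1444| = 0.5625 km/s.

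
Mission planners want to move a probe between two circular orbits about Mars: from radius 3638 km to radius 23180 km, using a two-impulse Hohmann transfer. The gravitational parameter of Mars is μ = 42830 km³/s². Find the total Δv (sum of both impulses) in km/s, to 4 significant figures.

Δv = 1.731 km/s

The Hohmann ellipse has a_t = (r₁ + r₂)/2 = 13409 km.
At r₁ the circular-orbit speed is v₁ = √(μ/r₁) = 3.431 km/s.
On the transfer ellipse at r₁, vis-viva gives v_p = √[μ(2/r₁ − 1/a_t)] = 4.511 km/s.
First burn Δv₁ = |v_p − v₁| = 1.080 km/s.
Circular speed at r₂: v₂ = √(μ/r₂) = 1.3593 km/s.
Transfer-orbit speed at r₂: v_a = √[μ(2/r₂ − 1/a_t)] = 0.70803 km/s.
Second burn Δv₂ = |v₂ − v_a| = 0.6513 km/s.
Δv = Δv₁ + Δv₂ = 1.080 + 0.6513 = 1.731 km/s.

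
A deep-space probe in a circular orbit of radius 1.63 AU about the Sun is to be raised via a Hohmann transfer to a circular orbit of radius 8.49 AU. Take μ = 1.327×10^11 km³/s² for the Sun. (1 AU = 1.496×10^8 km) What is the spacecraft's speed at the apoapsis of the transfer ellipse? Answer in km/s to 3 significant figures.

v = 5.80 km/s

In km: r₁ = 1.63 × 1.496×10^8 = 2.43848×10^8 km; r₂ = 8.49 × 1.496×10^8 = 1.270104×10^9 km.
Transfer-ellipse semi-major axis a_t = (r₁ + r₂)/2 = (2.43848×10^8 + 1.270104×10^9)/2 = 7.56976×10^8 km.
The apoapsis of the transfer ellipse is at r = 1.270104×10^9 km.
Applying v² = μ(2/r − 1/a_t): v = 5.801 km/s.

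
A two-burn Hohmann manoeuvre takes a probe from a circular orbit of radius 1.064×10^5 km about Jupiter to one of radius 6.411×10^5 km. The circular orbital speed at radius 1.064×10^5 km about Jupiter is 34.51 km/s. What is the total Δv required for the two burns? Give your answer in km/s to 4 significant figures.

From the circular-orbit relation v² = μ/r at r = 1.064×10^5 km: μ = v²r = (34.51)² × 1.064×10^5 = 1.26716×10^8 km³/s².
Semi-major axis of the transfer orbit: a_t = (1.064×10^5 + 6.411×10^5)/2 = 3.7375×10^5 km.
Circular speed at r₁: v₁ = √(μ/r₁) = √(1.26716×10^8/1.064×10^5) = 34.51 km/s.
On the transfer ellipse at r₁, v² = μ(2/r − 1/a) gives v_p = √[μ(2/r₁ − 1/a_t)] = 45.20 km/s.
First burn Δv₁ = |v_p − v₁| = 10.69 km/s.
Circular speed at r₂: v₂ = √(μ/r₂) = 14.059 km/s.
Transfer-orbit speed at r₂: v_a = √[μ(2/r₂ − 1/a_t)] = 7.5012 km/s.
Second burn Δv₂ = |v₂ − v_a| = 6.558 km/s.
Δv = Δv₁ + Δv₂ = 10.69 + 6.558 = 17.25 km/s.

Δv = 17.25 km/s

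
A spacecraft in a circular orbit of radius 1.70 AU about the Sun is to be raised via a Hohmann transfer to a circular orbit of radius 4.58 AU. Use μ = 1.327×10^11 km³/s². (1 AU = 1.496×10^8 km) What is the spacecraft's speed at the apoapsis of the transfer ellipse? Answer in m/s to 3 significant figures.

In km: r₁ = 1.70 × 1.496×10^8 = 2.5432×10^8 km; r₂ = 4.58 × 1.496×10^8 = 6.85168×10^8 km.
Semi-major axis of the transfer orbit: a_t = (2.5432×10^8 + 6.85168×10^8)/2 = 4.69744×10^8 km.
At apoapsis, r = 6.85168×10^8 km.
From the vis-viva equation, v = √[μ(2/r − 1/a_t)] = 10.24 km/s.

v = 10200 m/s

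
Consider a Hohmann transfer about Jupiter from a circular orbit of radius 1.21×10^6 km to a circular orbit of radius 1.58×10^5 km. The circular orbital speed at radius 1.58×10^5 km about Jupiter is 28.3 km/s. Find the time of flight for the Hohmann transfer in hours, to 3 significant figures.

From the circular-orbit relation v² = μ/r at r = 1.58×10^5 km: μ = v²r = (28.3)² × 1.58×10^5 = 1.26541×10^8 km³/s².
Semi-major axis of the transfer orbit: a_t = (1.210×10^6 + 1.580×10^5)/2 = 6.840×10^5 km.
By Kepler's third law the transfer-orbit period is T = 2π√(a_t³/μ), so t = T/2 = 1.580×10^5 s.
Converting: 1.580×10^5 s ÷ 3600 s/hour = 43.9 hours.

t = 43.9 hours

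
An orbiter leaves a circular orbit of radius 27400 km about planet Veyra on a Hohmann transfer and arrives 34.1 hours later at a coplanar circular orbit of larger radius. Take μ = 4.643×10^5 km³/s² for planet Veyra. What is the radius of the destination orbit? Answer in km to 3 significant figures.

r₂ = 1.51×10^5 km

Transfer time t = 34.1 hours = 1.2276×10^5 s, and t = π√(a_t³/μ).
So a_t = (μ t²/π²)^(1/3) = (4.643×10^5 × (1.2276×10^5)² / π²)^(1/3) = 89167 km.
Since a_t = (r₁ + r₂)/2, r₂ = 2a_t − r₁ = 2×89167 − 27400 = 1.50934×10^5 km.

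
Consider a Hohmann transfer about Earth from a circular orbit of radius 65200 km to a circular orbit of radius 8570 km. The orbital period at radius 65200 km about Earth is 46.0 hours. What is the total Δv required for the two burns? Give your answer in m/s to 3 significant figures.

From Kepler's third law T² = 4π²r³/μ at r = 65200 km, T = 46.0 hours = 46.0 × 3600 s = 1.656×10^5 s: μ = 4π²r³/T² = 3.99008×10^5 km³/s².
Semi-major axis of the transfer orbit: a_t = (65200 + 8570)/2 = 36885 km.
At r₁ the circular-orbit speed is v₁ = √(μ/r₁) = 2.4738 km/s.
On the transfer ellipse at r₁, vis-viva gives v_a = √[μ(2/r₁ − 1/a_t)] = 1.1924 km/s.
First burn Δv₁ = |v_a − v₁| = 1.281 km/s.
At r₂, v₂ = √(μ/r₂) = 6.823 km/s.
Transfer-orbit speed at r₂: v_p = √[μ(2/r₂ − 1/a_t)] = 9.072 km/s.
Second burn Δv₂ = |v₂ − v_p| = 2.249 km/s.
Total Δv = Δv₁ + Δv₂ = 3.530 km/s.

Δv = 3530 m/s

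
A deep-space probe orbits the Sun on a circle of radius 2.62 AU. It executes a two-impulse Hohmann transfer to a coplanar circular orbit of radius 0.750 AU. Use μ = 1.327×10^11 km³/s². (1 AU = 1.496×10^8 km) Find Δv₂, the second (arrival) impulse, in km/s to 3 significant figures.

Δv₂ = 8.49 km/s

In km: r₁ = 2.62 × 1.496×10^8 = 3.91952×10^8 km; r₂ = 0.750 × 1.496×10^8 = 1.122×10^8 km.
Transfer-ellipse semi-major axis a_t = (r₁ + r₂)/2 = (3.91952×10^8 + 1.122×10^8)/2 = 2.52076×10^8 km.
Circular speed at r = 1.122×10^8 km: v_c = √(μ/r) = 34.3905 km/s.
Transfer-orbit speed at the same r (vis-viva, a = a_t): v_t = √[μ(2/r − 1/a_t)] = 42.8835 km/s.
Δv₂ = |v_t − v_c| = |42.8835 − 34.3905| = 8.493 km/s.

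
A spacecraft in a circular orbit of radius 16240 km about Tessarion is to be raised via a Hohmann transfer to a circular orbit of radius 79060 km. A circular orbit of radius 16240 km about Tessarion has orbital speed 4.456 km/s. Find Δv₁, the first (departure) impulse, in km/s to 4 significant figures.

Δv₁ = 1.284 km/s

From the circular-orbit relation v² = μ/r at r = 16240 km: μ = v²r = (4.456)² × 16240 = 3.22460×10^5 km³/s².
Semi-major axis of the transfer orbit: a_t = (16240 + 79060)/2 = 47650 km.
On the circular orbit at r = 16240 km, v_c = √(μ/r) = 4.456 km/s.
Vis-viva on the transfer ellipse at r = 16240 km gives v_t = √[μ(2/r − 1/a_t)] = 5.740 km/s.
Δv₁ = |v_t − v_c| = |5.740 − 4.456| = 1.284 km/s.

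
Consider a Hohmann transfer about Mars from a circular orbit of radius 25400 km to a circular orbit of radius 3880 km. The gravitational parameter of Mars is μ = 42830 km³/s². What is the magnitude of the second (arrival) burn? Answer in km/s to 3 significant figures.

Δv₂ = 1.05 km/s

The Hohmann ellipse has a_t = (r₁ + r₂)/2 = 14640 km.
Circular speed at r = 3880 km: v_c = √(μ/r) = 3.322 km/s.
Vis-viva on the transfer ellipse at r = 3880 km gives v_t = √[μ(2/r − 1/a_t)] = 4.376 km/s.
Δv₂ = |v_t − v_c| = |4.376 − 3.322| = 1.054 km/s.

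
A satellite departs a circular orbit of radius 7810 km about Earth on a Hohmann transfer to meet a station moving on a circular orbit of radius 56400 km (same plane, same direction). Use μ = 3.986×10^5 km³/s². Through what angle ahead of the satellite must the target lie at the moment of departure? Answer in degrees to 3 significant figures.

φ = 103°

The Hohmann ellipse has a_t = (r₁ + r₂)/2 = 32105 km.
The half-period of the transfer ellipse is t = π√(a_t³/μ) = 28624.65 s.
Target angular speed ω₂ = √(μ/r₂³) = 4.713570×10^-5 rad/s.
Angle swept by the target during transfer: ω₂·t = 1.34924 rad = 77.31°.
Arrival is 180° from departure on the ellipse, so φ = 180° − 77.31° = 103°.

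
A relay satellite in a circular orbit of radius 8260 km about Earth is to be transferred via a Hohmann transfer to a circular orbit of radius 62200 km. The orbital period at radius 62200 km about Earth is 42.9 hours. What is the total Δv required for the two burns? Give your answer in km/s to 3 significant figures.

Δv = 3.59 km/s

From Kepler's third law T² = 4π²r³/μ at r = 62200 km, T = 42.9 hours = 42.9 × 3600 s = 1.5444×10^5 s: μ = 4π²r³/T² = 3.98301×10^5 km³/s².
The Hohmann ellipse has a_t = (r₁ + r₂)/2 = 35230 km.
At r₁ the circular-orbit speed is v₁ = √(μ/r₁) = 6.944 km/s.
Transfer-orbit speed at r₁ (vis-viva equation): v_p = √[μ(2/r₁ − 1/a_t)] = 9.227 km/s.
First burn Δv₁ = |v_p − v₁| = 2.283 km/s.
At r₂, v₂ = √(μ/r₂) = 2.5305 km/s.
Transfer-orbit speed at r₂: v_a = √[μ(2/r₂ − 1/a_t)] = 1.2253 km/s.
Second burn Δv₂ = |v₂ − v_a| = 1.305 km/s.
Total Δv = Δv₁ + Δv₂ = 3.588 km/s.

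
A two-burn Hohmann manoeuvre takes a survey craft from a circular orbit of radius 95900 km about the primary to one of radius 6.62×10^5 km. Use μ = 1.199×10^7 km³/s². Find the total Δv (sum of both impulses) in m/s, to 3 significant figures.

Δv = 5710 m/s

The Hohmann ellipse has a_t = (r₁ + r₂)/2 = 3.7895×10^5 km.
Circular speed at r₁: v₁ = √(μ/r₁) = √(1.199×10^7/95900) = 11.182 km/s.
On the transfer ellipse at r₁, vis-viva gives v_p = √[μ(2/r₁ − 1/a_t)] = 14.779 km/s.
First burn Δv₁ = |v_p − v₁| = 3.597 km/s.
At r₂, v₂ = √(μ/r₂) = 4.256 km/s.
Transfer-orbit speed at r₂: v_a = √[μ(2/r₂ − 1/a_t)] = 2.141 km/s.
Second burn Δv₂ = |v₂ − v_a| = 2.115 km/s.
Δv = Δv₁ + Δv₂ = 3.597 + 2.115 = 5.712 km/s.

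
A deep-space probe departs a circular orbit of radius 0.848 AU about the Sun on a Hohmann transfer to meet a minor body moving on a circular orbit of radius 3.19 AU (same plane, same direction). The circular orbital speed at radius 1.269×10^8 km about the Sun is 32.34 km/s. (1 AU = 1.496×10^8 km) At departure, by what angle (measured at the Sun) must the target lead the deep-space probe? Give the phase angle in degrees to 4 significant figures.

From the circular-orbit relation v² = μ/r at r = 1.269×10^8 km: μ = v²r = (32.34)² × 1.269×10^8 = 1.32722×10^11 km³/s².
In km: r₁ = 0.848 × 1.496×10^8 = 1.268608×10^8 km; r₂ = 3.19 × 1.496×10^8 = 4.77224×10^8 km.
The Hohmann ellipse has a_t = (r₁ + r₂)/2 = 3.020424×10^8 km.
Transfer time t = π√(a_t³/μ) = 4.5267×10^7 s.
The target's mean motion on its circular orbit is ω₂ = √(μ/r₂³) = 3.4945×10^-8 rad/s.
Angle swept by the target during transfer: ω₂·t = 1.58186 rad = 90.63°.
The deep-space probe traverses 180° on the transfer ellipse, so the target must lead by 180° − 90.63° = 89.37°.

φ = 89.37°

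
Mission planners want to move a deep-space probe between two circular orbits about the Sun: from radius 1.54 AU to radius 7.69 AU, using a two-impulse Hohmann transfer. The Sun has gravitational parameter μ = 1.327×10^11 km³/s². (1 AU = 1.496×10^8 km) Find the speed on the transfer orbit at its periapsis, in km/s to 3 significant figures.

v = 31.0 km/s

In km: r₁ = 1.54 × 1.496×10^8 = 2.30384×10^8 km; r₂ = 7.69 × 1.496×10^8 = 1.150424×10^9 km.
Transfer-ellipse semi-major axis a_t = (r₁ + r₂)/2 = (2.30384×10^8 + 1.150424×10^9)/2 = 6.90404×10^8 km.
At periapsis, r = 2.30384×10^8 km.
Vis-viva: v = √[μ(2/r − 1/a_t)] = √[1.327×10^11 × (2/2.30384×10^8 − 1/6.90404×10^8)] = 30.98 km/s.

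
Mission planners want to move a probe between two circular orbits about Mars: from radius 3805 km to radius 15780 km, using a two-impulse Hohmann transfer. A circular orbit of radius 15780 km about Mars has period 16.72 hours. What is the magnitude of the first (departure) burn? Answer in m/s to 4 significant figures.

Δv₁ = 903.8 m/s

From Kepler's third law T² = 4π²r³/μ at r = 15780 km, T = 16.72 hours = 16.72 × 3600 s = 60192 s: μ = 4π²r³/T² = 42815.7 km³/s².
The Hohmann ellipse has a_t = (r₁ + r₂)/2 = 9792.5 km.
On the circular orbit at r = 3805 km, v_c = √(μ/r) = 3.35447 km/s.
Transfer-orbit speed at the same r (vis-viva, a = a_t): v_t = √[μ(2/r − 1/a_t)] = 4.25825 km/s.
Δv₁ = |v_t − v_c| = |4.25825 − 3.35447| = 0.9038 km/s.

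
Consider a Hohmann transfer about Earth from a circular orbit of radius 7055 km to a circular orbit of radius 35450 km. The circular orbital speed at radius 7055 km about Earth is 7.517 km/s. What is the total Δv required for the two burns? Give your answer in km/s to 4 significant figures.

From the circular-orbit relation v² = μ/r at r = 7055 km: μ = v²r = (7.517)² × 7055 = 3.98645×10^5 km³/s².
The Hohmann ellipse has a_t = (r₁ + r₂)/2 = 21252.5 km.
At r₁ the circular-orbit speed is v₁ = √(μ/r₁) = 7.5170 km/s.
Transfer-orbit speed at r₁ (vis-viva): v_p = √[μ(2/r₁ − 1/a_t)] = 9.7084 km/s.
First burn Δv₁ = |v_p − v₁| = 2.1914 km/s.
Circular speed at r₂: v₂ = √(μ/r₂) = 3.3534 km/s.
Transfer-orbit speed at r₂: v_a = √[μ(2/r₂ − 1/a_t)] = 1.9321 km/s.
Second burn Δv₂ = |v₂ − v_a| = 1.4213 km/s.
Δv = Δv₁ + Δv₂ = 2.1914 + 1.4213 = 3.613 km/s.

Δv = 3.613 km/s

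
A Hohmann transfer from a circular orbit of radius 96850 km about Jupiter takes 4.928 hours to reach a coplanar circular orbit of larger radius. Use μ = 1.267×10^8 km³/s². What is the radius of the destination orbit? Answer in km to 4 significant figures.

Transfer time t = 4.928 hours = 17740.8 s, and t = π√(a_t³/μ).
So a_t = (μ t²/π²)^(1/3) = (1.267×10^8 × (17740.8)² / π²)^(1/3) = 1.5927×10^5 km.
Since a_t = (r₁ + r₂)/2, r₂ = 2a_t − r₁ = 2×1.5927×10^5 − 96850 = 2.2169×10^5 km.

r₂ = 2.217×10^5 km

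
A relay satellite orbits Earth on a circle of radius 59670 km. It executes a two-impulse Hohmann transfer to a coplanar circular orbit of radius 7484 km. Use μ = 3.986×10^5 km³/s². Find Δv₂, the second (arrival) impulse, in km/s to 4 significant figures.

Δv₂ = 2.431 km/s

Semi-major axis of the transfer orbit: a_t = (59670 + 7484)/2 = 33577 km.
On the circular orbit at r = 7484 km, v_c = √(μ/r) = 7.298 km/s.
Transfer-orbit speed at the same r (vis-viva, a = a_t): v_t = √[μ(2/r − 1/a_t)] = 9.729 km/s.
Δv₂ = |v_t − v_c| = |9.729 − 7.298| = 2.431 km/s.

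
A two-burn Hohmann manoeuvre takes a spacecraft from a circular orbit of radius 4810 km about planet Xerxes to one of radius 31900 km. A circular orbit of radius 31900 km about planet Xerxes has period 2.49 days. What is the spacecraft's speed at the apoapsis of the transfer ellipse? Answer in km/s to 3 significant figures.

From Kepler's third law T² = 4π²r³/μ at r = 31900 km, T = 2.49 days = 2.49 × 86400 s = 2.15136×10^5 s: μ = 4π²r³/T² = 27688.9 km³/s².
Semi-major axis of the transfer orbit: a_t = (4810 + 31900)/2 = 18355 km.
At apoapsis, r = 31900 km.
Vis-viva: v = √[μ(2/r − 1/a_t)] = √[27688.9 × (2/31900 − 1/18355)] = 0.4769 km/s.

v = 0.477 km/s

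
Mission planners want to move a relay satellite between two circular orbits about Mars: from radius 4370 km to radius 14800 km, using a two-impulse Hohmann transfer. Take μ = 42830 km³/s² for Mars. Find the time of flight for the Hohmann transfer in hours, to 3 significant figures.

t = 3.96 hours

The Hohmann ellipse has a_t = (r₁ + r₂)/2 = 9585 km.
Transfer time t = π√(a_t³/μ) = π√((9585)³ / 42830) = 14250 s.
Converting: 14250 s ÷ 3600 s/hour = 3.96 hours.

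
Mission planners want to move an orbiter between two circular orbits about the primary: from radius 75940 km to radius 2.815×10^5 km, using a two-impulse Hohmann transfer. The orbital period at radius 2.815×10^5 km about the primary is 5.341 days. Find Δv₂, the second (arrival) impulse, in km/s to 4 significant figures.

Δv₂ = 1.334 km/s

From Kepler's third law T² = 4π²r³/μ at r = 2.815×10^5 km, T = 5.341 days = 5.341 × 86400 s = 4.614624×10^5 s: μ = 4π²r³/T² = 4.13545×10^6 km³/s².
Semi-major axis of the transfer orbit: a_t = (75940 + 2.815×10^5)/2 = 1.7872×10^5 km.
Circular speed at r = 2.815×10^5 km: v_c = √(μ/r) = 3.8329 km/s.
Vis-viva on the transfer ellipse at r = 2.815×10^5 km gives v_t = √[μ(2/r − 1/a_t)] = 2.4985 km/s.
Δv₂ = |v_t − v_c| = |2.4985 − 3.8329| = 1.334 km/s.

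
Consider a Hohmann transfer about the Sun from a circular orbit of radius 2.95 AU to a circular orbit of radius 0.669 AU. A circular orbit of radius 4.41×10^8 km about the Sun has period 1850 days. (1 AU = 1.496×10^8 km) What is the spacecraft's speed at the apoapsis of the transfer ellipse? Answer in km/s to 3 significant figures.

From Kepler's third law T² = 4π²r³/μ at r = 4.41×10^8 km, T = 1850 days = 1850 × 86400 s = 1.5984×10^8 s: μ = 4π²r³/T² = 1.32527×10^11 km³/s².
In km: r₁ = 2.95 × 1.496×10^8 = 4.4132×10^8 km; r₂ = 0.669 × 1.496×10^8 = 1.000824×10^8 km.
The Hohmann ellipse has a_t = (r₁ + r₂)/2 = 2.707012×10^8 km.
The apoapsis of the transfer ellipse is at r = 4.4132×10^8 km.
From the vis-viva equation, v = √[μ(2/r − 1/a_t)] = 10.54 km/s.

v = 10.5 km/s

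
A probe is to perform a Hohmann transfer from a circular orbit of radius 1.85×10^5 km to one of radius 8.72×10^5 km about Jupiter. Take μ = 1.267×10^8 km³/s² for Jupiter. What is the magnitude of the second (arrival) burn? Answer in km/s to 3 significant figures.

Δv₂ = 4.92 km/s

Semi-major axis of the transfer orbit: a_t = (1.850×10^5 + 8.720×10^5)/2 = 5.285×10^5 km.
On the circular orbit at r = 8.720×10^5 km, v_c = √(μ/r) = 12.054 km/s.
Transfer-orbit speed at the same r (vis-viva, a = a_t): v_t = √[μ(2/r − 1/a_t)] = 7.1317 km/s.
Δv₂ = |v_t − v_c| = |7.1317 − 12.054| = 4.922 km/s.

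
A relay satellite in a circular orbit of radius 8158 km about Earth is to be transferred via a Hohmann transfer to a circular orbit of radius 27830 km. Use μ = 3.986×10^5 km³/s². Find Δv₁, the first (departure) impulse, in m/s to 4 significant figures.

Semi-major axis of the transfer orbit: a_t = (8158 + 27830)/2 = 17994 km.
Circular speed at r = 8158 km: v_c = √(μ/r) = 6.990 km/s.
Transfer-orbit speed at the same r (vis-viva, a = a_t): v_t = √[μ(2/r − 1/a_t)] = 8.693 km/s.
Δv₁ = |v_t − v_c| = |8.693 − 6.990| = 1.703 km/s.

Δv₁ = 1703 m/s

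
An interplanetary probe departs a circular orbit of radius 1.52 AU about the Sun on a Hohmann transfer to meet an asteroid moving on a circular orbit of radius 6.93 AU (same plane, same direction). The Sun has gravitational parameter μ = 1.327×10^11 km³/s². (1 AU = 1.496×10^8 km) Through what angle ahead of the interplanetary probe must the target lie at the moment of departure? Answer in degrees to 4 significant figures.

In km: r₁ = 1.52 × 1.496×10^8 = 2.27392×10^8 km; r₂ = 6.93 × 1.496×10^8 = 1.036728×10^9 km.
Transfer-ellipse semi-major axis a_t = (r₁ + r₂)/2 = (2.27392×10^8 + 1.036728×10^9)/2 = 6.3206×10^8 km.
The half-period of the transfer ellipse is t = π√(a_t³/μ) = 1.3704×10^8 s.
The target's mean motion on its circular orbit is ω₂ = √(μ/r₂³) = 1.0913×10^-8 rad/s.
Angle swept by the target during transfer: ω₂·t = 1.4955 rad = 85.69°.
Arrival is 180° from departure on the ellipse, so φ = 180° − 85.69° = 94.31°.

φ = 94.31°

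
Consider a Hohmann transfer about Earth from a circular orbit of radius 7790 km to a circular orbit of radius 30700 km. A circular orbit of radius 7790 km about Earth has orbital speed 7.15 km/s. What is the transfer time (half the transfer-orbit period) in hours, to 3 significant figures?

t = 3.69 hours

From the circular-orbit relation v² = μ/r at r = 7790 km: μ = v²r = (7.15)² × 7790 = 3.98244×10^5 km³/s².
Transfer-ellipse semi-major axis a_t = (r₁ + r₂)/2 = (7790 + 30700)/2 = 19245 km.
Transfer time t = π√(a_t³/μ) = π√((19245)³ / 3.98244×10^5) = 13290 s.
Converting: 13290 s ÷ 3600 s/hour = 3.69 hours.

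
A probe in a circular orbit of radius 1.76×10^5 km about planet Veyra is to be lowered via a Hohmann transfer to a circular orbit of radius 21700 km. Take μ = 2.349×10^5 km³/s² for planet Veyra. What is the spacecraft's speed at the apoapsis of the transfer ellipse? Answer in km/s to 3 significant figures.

v = 0.541 km/s

Semi-major axis of the transfer orbit: a_t = (1.760×10^5 + 21700)/2 = 98850 km.
The apoapsis of the transfer ellipse is at r = 1.760×10^5 km.
Applying v² = μ(2/r − 1/a_t): v = 0.5413 km/s.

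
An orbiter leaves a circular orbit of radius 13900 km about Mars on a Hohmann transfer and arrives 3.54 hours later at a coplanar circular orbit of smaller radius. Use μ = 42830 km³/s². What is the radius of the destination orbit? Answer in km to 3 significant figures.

r₂ = 3900 km

Transfer time t = 3.54 hours = 12744 s, and t = π√(a_t³/μ).
So a_t = (μ t²/π²)^(1/3) = (42830 × (12744)² / π²)^(1/3) = 8899.2 km.
Since a_t = (r₁ + r₂)/2, r₂ = 2a_t − r₁ = 2×8899.2 − 13900 = 3898.4 km.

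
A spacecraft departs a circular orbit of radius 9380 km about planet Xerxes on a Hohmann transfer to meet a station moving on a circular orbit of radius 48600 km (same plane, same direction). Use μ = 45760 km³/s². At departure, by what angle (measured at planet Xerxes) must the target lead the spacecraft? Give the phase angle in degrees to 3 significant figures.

Semi-major axis of the transfer orbit: a_t = (9380 + 48600)/2 = 28990 km.
The half-period of the transfer ellipse is t = π√(a_t³/μ) = 72490.2 s.
The target's mean motion on its circular orbit is ω₂ = √(μ/r₂³) = 1.99659×10^-5 rad/s.
Angle swept by the target during transfer: ω₂·t = 1.44733 rad = 82.93°.
Arrival is 180° from departure on the ellipse, so φ = 180° − 82.93° = 97.1°.

φ = 97.1°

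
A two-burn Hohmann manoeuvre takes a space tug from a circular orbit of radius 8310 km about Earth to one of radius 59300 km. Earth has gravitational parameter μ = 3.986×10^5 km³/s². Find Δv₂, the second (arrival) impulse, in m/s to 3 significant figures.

Δv₂ = 1310 m/s

The Hohmann ellipse has a_t = (r₁ + r₂)/2 = 33805 km.
On the circular orbit at r = 59300 km, v_c = √(μ/r) = 2.5926 km/s.
Transfer-orbit speed at the same r (vis-viva, a = a_t): v_t = √[μ(2/r − 1/a_t)] = 1.2854 km/s.
Δv₂ = |v_t − v_c| = |1.2854 − 2.5926| = 1.307 km/s.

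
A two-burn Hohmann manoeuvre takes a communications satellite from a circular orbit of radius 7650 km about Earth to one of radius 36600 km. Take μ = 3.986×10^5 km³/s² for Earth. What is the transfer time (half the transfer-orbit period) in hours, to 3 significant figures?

Semi-major axis of the transfer orbit: a_t = (7650 + 36600)/2 = 22125 km.
By Kepler's third law the transfer-orbit period is T = 2π√(a_t³/μ), so t = T/2 = 16380 s.
Converting: 16380 s ÷ 3600 s/hour = 4.55 hours.

t = 4.55 hours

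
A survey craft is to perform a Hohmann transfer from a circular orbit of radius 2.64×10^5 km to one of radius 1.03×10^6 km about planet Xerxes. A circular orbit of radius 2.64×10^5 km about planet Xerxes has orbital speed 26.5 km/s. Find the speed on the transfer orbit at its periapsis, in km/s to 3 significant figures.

v = 33.4 km/s

From the circular-orbit relation v² = μ/r at r = 2.64×10^5 km: μ = v²r = (26.5)² × 2.64×10^5 = 1.85394×10^8 km³/s².
Transfer-ellipse semi-major axis a_t = (r₁ + r₂)/2 = (2.640×10^5 + 1.030×10^6)/2 = 6.470×10^5 km.
At periapsis, r = 2.640×10^5 km.
Applying v² = μ(2/r − 1/a_t): v = 33.44 km/s.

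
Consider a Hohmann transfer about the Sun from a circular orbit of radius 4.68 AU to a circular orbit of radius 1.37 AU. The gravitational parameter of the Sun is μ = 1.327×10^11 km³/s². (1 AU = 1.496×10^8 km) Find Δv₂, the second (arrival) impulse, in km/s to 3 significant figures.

In km: r₁ = 4.68 × 1.496×10^8 = 7.00128×10^8 km; r₂ = 1.37 × 1.496×10^8 = 2.04952×10^8 km.
Transfer-ellipse semi-major axis a_t = (r₁ + r₂)/2 = (7.00128×10^8 + 2.04952×10^8)/2 = 4.5254×10^8 km.
On the circular orbit at r = 2.04952×10^8 km, v_c = √(μ/r) = 25.4454 km/s.
Vis-viva on the transfer ellipse at r = 2.04952×10^8 km gives v_t = √[μ(2/r − 1/a_t)] = 31.6497 km/s.
Δv₂ = |v_t − v_c| = |31.6497 − 25.4454| = 6.204 km/s.

Δv₂ = 6.20 km/s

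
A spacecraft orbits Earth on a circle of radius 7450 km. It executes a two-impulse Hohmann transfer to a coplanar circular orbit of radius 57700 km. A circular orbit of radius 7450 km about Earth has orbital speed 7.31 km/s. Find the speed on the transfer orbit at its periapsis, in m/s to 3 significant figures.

From the circular-orbit relation v² = μ/r at r = 7450 km: μ = v²r = (7.31)² × 7450 = 3.98099×10^5 km³/s².
Transfer-ellipse semi-major axis a_t = (r₁ + r₂)/2 = (7450 + 57700)/2 = 32575 km.
The periapsis of the transfer ellipse is at r = 7450 km.
Vis-viva: v = √[μ(2/r − 1/a_t)] = √[3.98099×10^5 × (2/7450 − 1/32575)] = 9.729 km/s.

v = 9730 m/s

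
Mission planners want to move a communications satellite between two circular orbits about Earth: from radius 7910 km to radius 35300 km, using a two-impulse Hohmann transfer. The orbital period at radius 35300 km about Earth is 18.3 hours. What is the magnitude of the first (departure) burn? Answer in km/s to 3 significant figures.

Δv₁ = 1.98 km/s

From Kepler's third law T² = 4π²r³/μ at r = 35300 km, T = 18.3 hours = 18.3 × 3600 s = 65880 s: μ = 4π²r³/T² = 4.00107×10^5 km³/s².
Transfer-ellipse semi-major axis a_t = (r₁ + r₂)/2 = (7910 + 35300)/2 = 21605 km.
On the circular orbit at r = 7910 km, v_c = √(μ/r) = 7.112 km/s.
Vis-viva on the transfer ellipse at r = 7910 km gives v_t = √[μ(2/r − 1/a_t)] = 9.091 km/s.
Δv₁ = |v_t − v_c| = |9.091 − 7.112| = 1.979 km/s.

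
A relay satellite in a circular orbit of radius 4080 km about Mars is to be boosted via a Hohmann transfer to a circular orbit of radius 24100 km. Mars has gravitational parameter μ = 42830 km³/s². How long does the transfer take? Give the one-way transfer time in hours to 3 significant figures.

Semi-major axis of the transfer orbit: a_t = (4080 + 24100)/2 = 14090 km.
Half the transfer-orbit period gives t = π√(a_t³/μ) = 25390 s.
Converting: 25390 s ÷ 3600 s/hour = 7.05 hours.

t = 7.05 hours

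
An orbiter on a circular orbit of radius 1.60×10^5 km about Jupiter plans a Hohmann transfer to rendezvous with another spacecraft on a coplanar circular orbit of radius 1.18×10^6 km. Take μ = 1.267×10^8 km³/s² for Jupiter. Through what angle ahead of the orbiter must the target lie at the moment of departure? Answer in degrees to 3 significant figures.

φ = 103°

Semi-major axis of the transfer orbit: a_t = (1.600×10^5 + 1.180×10^6)/2 = 6.700×10^5 km.
Transfer time t = π√(a_t³/μ) = 1.531×10^5 s.
The target's mean motion on its circular orbit is ω₂ = √(μ/r₂³) = 8.781×10^-6 rad/s.
Angle swept by the target during transfer: ω₂·t = 1.344 rad = 77.01°.
The orbiter traverses 180° on the transfer ellipse, so the target must lead by 180° − 77.01° = 103°.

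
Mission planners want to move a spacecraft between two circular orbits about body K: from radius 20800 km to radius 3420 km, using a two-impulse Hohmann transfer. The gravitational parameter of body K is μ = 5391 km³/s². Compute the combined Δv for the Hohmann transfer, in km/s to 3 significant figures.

Δv = 0.628 km/s

The Hohmann ellipse has a_t = (r₁ + r₂)/2 = 12110 km.
At r₁ the circular-orbit speed is v₁ = √(μ/r₁) = 0.5091 km/s.
On the transfer ellipse at r₁, vis-viva equation gives v_a = √[μ(2/r₁ − 1/a_t)] = 0.2705 km/s.
First burn Δv₁ = |v_a − v₁| = 0.2386 km/s.
At r₂, v₂ = √(μ/r₂) = 1.2555 km/s.
Transfer-orbit speed at r₂: v_p = √[μ(2/r₂ − 1/a_t)] = 1.6454 km/s.
Second burn Δv₂ = |v₂ − v_p| = 0.3899 km/s.
Δv = Δv₁ + Δv₂ = 0.2386 + 0.3899 = 0.6285 km/s.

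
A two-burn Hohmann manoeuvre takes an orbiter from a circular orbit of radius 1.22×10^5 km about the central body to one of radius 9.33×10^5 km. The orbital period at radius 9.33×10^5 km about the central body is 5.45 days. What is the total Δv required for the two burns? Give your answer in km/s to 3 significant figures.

From Kepler's third law T² = 4π²r³/μ at r = 9.33×10^5 km, T = 5.45 days = 5.45 × 86400 s = 4.7088×10^5 s: μ = 4π²r³/T² = 1.44605×10^8 km³/s².
The Hohmann ellipse has a_t = (r₁ + r₂)/2 = 5.275×10^5 km.
Circular speed at r₁: v₁ = √(μ/r₁) = √(1.44605×10^8/1.220×10^5) = 34.43 km/s.
On the transfer ellipse at r₁, vis-viva equation gives v_p = √[μ(2/r₁ − 1/a_t)] = 45.79 km/s.
First burn Δv₁ = |v_p − v₁| = 11.36 km/s.
At r₂, v₂ = √(μ/r₂) = 12.449 km/s.
Transfer-orbit speed at r₂: v_a = √[μ(2/r₂ − 1/a_t)] = 5.9871 km/s.
Second burn Δv₂ = |v₂ − v_a| = 6.462 km/s.
Total Δv = Δv₁ + Δv₂ = 17.82 km/s.

Δv = 17.8 km/s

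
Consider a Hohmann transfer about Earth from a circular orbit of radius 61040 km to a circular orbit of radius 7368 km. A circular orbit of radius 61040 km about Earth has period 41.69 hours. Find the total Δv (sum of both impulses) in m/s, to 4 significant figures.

From Kepler's third law T² = 4π²r³/μ at r = 61040 km, T = 41.69 hours = 41.69 × 3600 s = 1.50084×10^5 s: μ = 4π²r³/T² = 3.98597×10^5 km³/s².
The Hohmann ellipse has a_t = (r₁ + r₂)/2 = 34204 km.
Circular speed at r₁: v₁ = √(μ/r₁) = √(3.98597×10^5/61040) = 2.5554 km/s.
On the transfer ellipse at r₁, v² = μ(2/r − 1/a) gives v_a = √[μ(2/r₁ − 1/a_t)] = 1.1860 km/s.
First burn Δv₁ = |v_a − v₁| = 1.3694 km/s.
At r₂, v₂ = √(μ/r₂) = 7.35517 km/s.
Transfer-orbit speed at r₂: v_p = √[μ(2/r₂ − 1/a_t)] = 9.82565 km/s.
Second burn Δv₂ = |v₂ − v_p| = 2.4705 km/s.
Δv = Δv₁ + Δv₂ = 1.3694 + 2.4705 = 3.840 km/s.

Δv = 3840 m/s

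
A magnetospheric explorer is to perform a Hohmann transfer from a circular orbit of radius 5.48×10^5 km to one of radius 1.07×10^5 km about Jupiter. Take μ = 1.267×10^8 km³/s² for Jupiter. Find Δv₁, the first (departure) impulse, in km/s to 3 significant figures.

Δv₁ = 6.51 km/s

The Hohmann ellipse has a_t = (r₁ + r₂)/2 = 3.275×10^5 km.
On the circular orbit at r = 5.480×10^5 km, v_c = √(μ/r) = 15.205 km/s.
Transfer-orbit speed at the same r (vis-viva, a = a_t): v_t = √[μ(2/r − 1/a_t)] = 8.6913 km/s.
Δv₁ = |v_t − v_c| = |8.6913 − 15.205| = 6.514 km/s.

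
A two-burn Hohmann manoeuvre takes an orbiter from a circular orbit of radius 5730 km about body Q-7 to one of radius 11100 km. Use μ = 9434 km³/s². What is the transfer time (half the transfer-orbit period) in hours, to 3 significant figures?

The Hohmann ellipse has a_t = (r₁ + r₂)/2 = 8415 km.
By Kepler's third law the transfer-orbit period is T = 2π√(a_t³/μ), so t = T/2 = 24970 s.
Converting: 24970 s ÷ 3600 s/hour = 6.94 hours.

t = 6.94 hours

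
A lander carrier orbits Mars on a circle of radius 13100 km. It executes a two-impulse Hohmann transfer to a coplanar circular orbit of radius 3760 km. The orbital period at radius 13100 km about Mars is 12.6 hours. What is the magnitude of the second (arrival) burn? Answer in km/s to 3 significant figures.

From Kepler's third law T² = 4π²r³/μ at r = 13100 km, T = 12.6 hours = 12.6 × 3600 s = 45360 s: μ = 4π²r³/T² = 43134.8 km³/s².
Transfer-ellipse semi-major axis a_t = (r₁ + r₂)/2 = (13100 + 3760)/2 = 8430 km.
Circular speed at r = 3760 km: v_c = √(μ/r) = 3.3870 km/s.
Transfer-orbit speed at the same r (vis-viva, a = a_t): v_t = √[μ(2/r − 1/a_t)] = 4.2222 km/s.
Δv₂ = |v_t − v_c| = |4.2222 − 3.3870| = 0.8352 km/s.

Δv₂ = 0.835 km/s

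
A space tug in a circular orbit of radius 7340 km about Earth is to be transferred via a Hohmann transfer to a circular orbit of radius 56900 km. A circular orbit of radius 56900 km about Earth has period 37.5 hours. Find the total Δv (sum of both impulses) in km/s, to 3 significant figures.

Δv = 3.82 km/s

From Kepler's third law T² = 4π²r³/μ at r = 56900 km, T = 37.5 hours = 37.5 × 3600 s = 1.350×10^5 s: μ = 4π²r³/T² = 3.99052×10^5 km³/s².
The Hohmann ellipse has a_t = (r₁ + r₂)/2 = 32120 km.
Circular speed at r₁: v₁ = √(μ/r₁) = √(3.99052×10^5/7340) = 7.37338 km/s.
Transfer-orbit speed at r₁ (vis-viva): v_p = √[μ(2/r₁ − 1/a_t)] = 9.81375 km/s.
First burn Δv₁ = |v_p − v₁| = 2.4404 km/s.
Circular speed at r₂: v₂ = √(μ/r₂) = 2.64825 km/s.
Transfer-orbit speed at r₂: v_a = √[μ(2/r₂ − 1/a_t)] = 1.26596 km/s.
Second burn Δv₂ = |v₂ − v_a| = 1.3823 km/s.
Total Δv = Δv₁ + Δv₂ = 3.823 km/s.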